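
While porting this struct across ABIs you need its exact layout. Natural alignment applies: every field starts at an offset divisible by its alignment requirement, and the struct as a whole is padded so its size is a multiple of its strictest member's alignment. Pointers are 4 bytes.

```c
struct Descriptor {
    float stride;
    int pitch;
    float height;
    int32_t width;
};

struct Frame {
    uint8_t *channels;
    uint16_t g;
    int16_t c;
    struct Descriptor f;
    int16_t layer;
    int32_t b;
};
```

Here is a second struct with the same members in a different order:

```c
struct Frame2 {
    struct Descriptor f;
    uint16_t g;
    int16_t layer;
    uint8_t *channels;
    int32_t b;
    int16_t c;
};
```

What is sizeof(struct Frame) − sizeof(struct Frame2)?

Descriptor: stride at 0 (size 4, align 4) → ends 4; pitch at 4 (size 4, align 4) → ends 8; height at 8 (size 4, align 4) → ends 12; width at 12 (size 4, align 4) → ends 16; total 16 bytes, alignment 4
channels at 0 (size 4, align 4) → ends 4
g at 4 (size 2, align 2) → ends 6
c at 6 (size 2, align 2) → ends 8
f at 8 (size 16, align 4) → ends 24
layer at 24 (size 2, align 2) → ends 26
pad 2 to align 4 for b
b at 28 (size 4, align 4) → ends 32
total 32 bytes, alignment 4
— Frame2 —
f at 0 (size 16, align 4) → ends 16
g at 16 (size 2, align 2) → ends 18
layer at 18 (size 2, align 2) → ends 20
channels at 20 (size 4, align 4) → ends 24
b at 24 (size 4, align 4) → ends 28
c at 28 (size 2, align 2) → ends 30
tail pad 2 to reach multiple of 4
total 32 bytes, alignment 4
32 − 32 = 0

0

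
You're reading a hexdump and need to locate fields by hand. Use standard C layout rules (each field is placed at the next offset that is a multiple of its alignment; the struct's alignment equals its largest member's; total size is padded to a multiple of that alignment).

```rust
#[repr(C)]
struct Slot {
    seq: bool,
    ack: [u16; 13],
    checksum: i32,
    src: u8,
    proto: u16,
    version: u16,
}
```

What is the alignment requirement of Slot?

member alignments: seq=1, ack=2, checksum=4, src=1, proto=2, version=2
max = 4

4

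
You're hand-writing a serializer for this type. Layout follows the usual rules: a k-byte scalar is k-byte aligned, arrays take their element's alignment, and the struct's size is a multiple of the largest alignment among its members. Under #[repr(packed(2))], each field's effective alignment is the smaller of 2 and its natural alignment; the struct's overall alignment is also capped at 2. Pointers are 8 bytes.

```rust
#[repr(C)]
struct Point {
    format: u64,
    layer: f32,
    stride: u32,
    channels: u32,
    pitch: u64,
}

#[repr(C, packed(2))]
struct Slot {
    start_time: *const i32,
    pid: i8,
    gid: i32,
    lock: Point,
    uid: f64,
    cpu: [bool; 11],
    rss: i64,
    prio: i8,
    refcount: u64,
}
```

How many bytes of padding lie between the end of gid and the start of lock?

Point: 0..8  format  (8B, 8-aligned); 8..12  layer  (4B, 4-aligned); 12..16  stride  (4B, 4-aligned); 16..20  channels  (4B, 4-aligned); 20..24  -- padding (4B); 24..32  pitch  (8B, 8-aligned); sizeof = 32, alignof = 8
0..8  start_time  (8B, 2-aligned)
8..9  pid  (1B, 1-aligned)
9..10  -- padding (1B)
10..14  gid  (4B, 2-aligned)
14..46  lock  (32B, 2-aligned)

0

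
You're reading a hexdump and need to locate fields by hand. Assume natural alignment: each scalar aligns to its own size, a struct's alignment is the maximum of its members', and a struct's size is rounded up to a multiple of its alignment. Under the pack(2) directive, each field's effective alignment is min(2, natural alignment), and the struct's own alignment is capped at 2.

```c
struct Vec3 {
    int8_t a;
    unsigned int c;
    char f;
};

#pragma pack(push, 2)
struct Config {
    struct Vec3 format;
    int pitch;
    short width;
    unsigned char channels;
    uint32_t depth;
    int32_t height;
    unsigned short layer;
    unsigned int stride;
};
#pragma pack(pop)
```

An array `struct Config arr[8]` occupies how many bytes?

272

Vec3: a at 0 (size 1, align 1) → ends 1; pad 3 to align 4 for c; c at 4 (size 4, align 4) → ends 8; f at 8 (size 1, align 1) → ends 9; tail pad 3 to reach multiple of 4; total 12 bytes, alignment 4
format at 0 (size 12, align 2) → ends 12
pitch at 12 (size 4, align 2) → ends 16
width at 16 (size 2, align 2) → ends 18
channels at 18 (size 1, align 1) → ends 19
pad 1 to align 2 for depth
depth at 20 (size 4, align 2) → ends 24
height at 24 (size 4, align 2) → ends 28
layer at 28 (size 2, align 2) → ends 30
stride at 30 (size 4, align 2) → ends 34
total 34 bytes, alignment 2
array of 8: 8 × 34 = 272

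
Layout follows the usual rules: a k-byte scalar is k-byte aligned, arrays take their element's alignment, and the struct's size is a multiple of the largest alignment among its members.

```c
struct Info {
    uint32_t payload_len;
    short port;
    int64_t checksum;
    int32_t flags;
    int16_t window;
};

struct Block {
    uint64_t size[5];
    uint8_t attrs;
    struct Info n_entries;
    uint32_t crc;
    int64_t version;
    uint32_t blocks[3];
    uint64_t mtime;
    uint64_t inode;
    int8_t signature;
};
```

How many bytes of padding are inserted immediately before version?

Info: 0..4  payload_len  (4B, 4-aligned); 4..6  port  (2B, 2-aligned); 6..8  -- padding (2B); 8..16  checksum  (8B, 8-aligned); 16..20  flags  (4B, 4-aligned); 20..22  window  (2B, 2-aligned); 22..24  -- tail padding (2B); sizeof = 24, alignof = 8
0..40  size  (40B, 8-aligned)
40..41  attrs  (1B, 1-aligned)
41..48  -- padding (7B)
48..72  n_entries  (24B, 8-aligned)
72..76  crc  (4B, 4-aligned)
76..80  -- padding (4B)
80..88  version  (8B, 8-aligned)

4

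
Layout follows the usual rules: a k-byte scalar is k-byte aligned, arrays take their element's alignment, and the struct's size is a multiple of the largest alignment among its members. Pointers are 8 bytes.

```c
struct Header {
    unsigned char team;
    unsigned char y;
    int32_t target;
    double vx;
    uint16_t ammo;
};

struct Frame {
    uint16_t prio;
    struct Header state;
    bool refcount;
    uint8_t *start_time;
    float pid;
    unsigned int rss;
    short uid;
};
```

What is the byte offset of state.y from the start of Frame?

Header: @0: team [1B, align 1] → 1; @1: y [1B, align 1] → 2; +2 pad (align 4); @4: target [4B, align 4] → 8; @8: vx [8B, align 8] → 16; @16: ammo [2B, align 2] → 18; +6 tail pad (align 8); size 24, align 8
@0: prio [2B, align 2] → 2
+6 pad (align 8)
@8: state [24B, align 8] → 32
within Header: y at 1
8 + 1 = 9

9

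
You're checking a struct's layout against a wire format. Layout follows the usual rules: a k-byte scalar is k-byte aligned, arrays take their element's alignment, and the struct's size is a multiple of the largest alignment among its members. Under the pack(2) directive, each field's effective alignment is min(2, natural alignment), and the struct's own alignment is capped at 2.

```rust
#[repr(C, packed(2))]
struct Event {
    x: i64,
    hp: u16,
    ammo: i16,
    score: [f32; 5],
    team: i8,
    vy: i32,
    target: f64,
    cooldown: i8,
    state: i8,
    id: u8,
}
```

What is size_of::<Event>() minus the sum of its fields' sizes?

0..8  x  (8B, 2-aligned)
8..10  hp  (2B, 2-aligned)
10..12  ammo  (2B, 2-aligned)
12..32  score  (20B, 2-aligned)
32..33  team  (1B, 1-aligned)
33..34  -- padding (1B)
34..38  vy  (4B, 2-aligned)
38..46  target  (8B, 2-aligned)
46..47  cooldown  (1B, 1-aligned)
47..48  state  (1B, 1-aligned)
48..49  id  (1B, 1-aligned)
49..50  -- tail padding (1B)
sizeof = 50, alignof = 2
data bytes 48, size 50 → padding 2

2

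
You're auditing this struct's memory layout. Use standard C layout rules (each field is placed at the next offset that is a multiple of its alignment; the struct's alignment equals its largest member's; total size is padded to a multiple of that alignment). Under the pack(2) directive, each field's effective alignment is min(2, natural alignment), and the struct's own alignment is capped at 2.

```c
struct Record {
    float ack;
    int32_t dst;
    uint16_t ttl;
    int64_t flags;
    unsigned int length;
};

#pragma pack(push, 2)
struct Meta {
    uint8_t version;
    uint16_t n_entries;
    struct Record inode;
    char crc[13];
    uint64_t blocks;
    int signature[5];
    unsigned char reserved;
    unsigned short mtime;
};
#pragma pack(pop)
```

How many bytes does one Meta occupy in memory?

82

Record: ack at 0 (size 4, align 4) → ends 4; dst at 4 (size 4, align 4) → ends 8; ttl at 8 (size 2, align 2) → ends 10; pad 6 to align 8 for flags; flags at 16 (size 8, align 8) → ends 24; length at 24 (size 4, align 4) → ends 28; tail pad 4 to reach multiple of 8; total 32 bytes, alignment 8
version at 0 (size 1, align 1) → ends 1
pad 1 to align 2 for n_entries
n_entries at 2 (size 2, align 2) → ends 4
inode at 4 (size 32, align 2) → ends 36
crc at 36 (size 13, align 1) → ends 49
pad 1 to align 2 for blocks
blocks at 50 (size 8, align 2) → ends 58
signature at 58 (size 20, align 2) → ends 78
reserved at 78 (size 1, align 1) → ends 79
pad 1 to align 2 for mtime
mtime at 80 (size 2, align 2) → ends 82
total 82 bytes, alignment 2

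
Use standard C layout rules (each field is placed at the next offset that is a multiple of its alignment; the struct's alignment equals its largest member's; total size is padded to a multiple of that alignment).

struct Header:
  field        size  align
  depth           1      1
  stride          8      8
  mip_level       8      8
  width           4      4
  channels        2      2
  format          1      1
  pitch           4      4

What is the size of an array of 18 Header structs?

0..1  depth  (1B, 1-aligned)
1..8  -- padding (7B)
8..16  stride  (8B, 8-aligned)
16..24  mip_level  (8B, 8-aligned)
24..28  width  (4B, 4-aligned)
28..30  channels  (2B, 2-aligned)
30..31  format  (1B, 1-aligned)
31..32  -- padding (1B)
32..36  pitch  (4B, 4-aligned)
36..40  -- tail padding (4B)
sizeof = 40, alignof = 8
array of 18: 18 × 40 = 720

720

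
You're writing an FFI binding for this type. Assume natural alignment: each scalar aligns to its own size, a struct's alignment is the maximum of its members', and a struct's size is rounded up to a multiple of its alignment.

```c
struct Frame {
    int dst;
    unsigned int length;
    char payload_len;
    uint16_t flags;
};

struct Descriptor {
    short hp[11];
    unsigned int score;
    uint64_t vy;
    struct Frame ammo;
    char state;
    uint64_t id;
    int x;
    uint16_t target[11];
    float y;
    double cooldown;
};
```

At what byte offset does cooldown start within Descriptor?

96

Frame: dst at 0 (size 4, align 4) → ends 4; length at 4 (size 4, align 4) → ends 8; payload_len at 8 (size 1, align 1) → ends 9; pad 1 to align 2 for flags; flags at 10 (size 2, align 2) → ends 12; total 12 bytes, alignment 4
hp at 0 (size 22, align 2) → ends 22
pad 2 to align 4 for score
score at 24 (size 4, align 4) → ends 28
pad 4 to align 8 for vy
vy at 32 (size 8, align 8) → ends 40
ammo at 40 (size 12, align 4) → ends 52
state at 52 (size 1, align 1) → ends 53
pad 3 to align 8 for id
id at 56 (size 8, align 8) → ends 64
x at 64 (size 4, align 4) → ends 68
target at 68 (size 22, align 2) → ends 90
pad 2 to align 4 for y
y at 92 (size 4, align 4) → ends 96
cooldown at 96 (size 8, align 8) → ends 104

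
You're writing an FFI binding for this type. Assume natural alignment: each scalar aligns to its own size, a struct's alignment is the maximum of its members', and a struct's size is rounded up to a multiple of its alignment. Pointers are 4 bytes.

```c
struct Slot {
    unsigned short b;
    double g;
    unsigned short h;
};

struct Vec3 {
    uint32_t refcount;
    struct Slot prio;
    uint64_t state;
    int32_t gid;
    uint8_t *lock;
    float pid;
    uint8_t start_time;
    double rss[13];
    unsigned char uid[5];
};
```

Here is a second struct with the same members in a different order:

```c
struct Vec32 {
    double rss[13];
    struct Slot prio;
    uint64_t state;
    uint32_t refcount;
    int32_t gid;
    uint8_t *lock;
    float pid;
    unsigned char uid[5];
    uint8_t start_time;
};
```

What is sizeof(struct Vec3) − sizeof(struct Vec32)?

Slot: b at 0 (size 2, align 2) → ends 2; pad 6 to align 8 for g; g at 8 (size 8, align 8) → ends 16; h at 16 (size 2, align 2) → ends 18; tail pad 6 to reach multiple of 8; total 24 bytes, alignment 8
refcount at 0 (size 4, align 4) → ends 4
pad 4 to align 8 for prio
prio at 8 (size 24, align 8) → ends 32
state at 32 (size 8, align 8) → ends 40
gid at 40 (size 4, align 4) → ends 44
lock at 44 (size 4, align 4) → ends 48
pid at 48 (size 4, align 4) → ends 52
start_time at 52 (size 1, align 1) → ends 53
pad 3 to align 8 for rss
rss at 56 (size 104, align 8) → ends 160
uid at 160 (size 5, align 1) → ends 165
tail pad 3 to reach multiple of 8
total 168 bytes, alignment 8
— Vec32 —
rss at 0 (size 104, align 8) → ends 104
prio at 104 (size 24, align 8) → ends 128
state at 128 (size 8, align 8) → ends 136
refcount at 136 (size 4, align 4) → ends 140
gid at 140 (size 4, align 4) → ends 144
lock at 144 (size 4, align 4) → ends 148
pid at 148 (size 4, align 4) → ends 152
uid at 152 (size 5, align 1) → ends 157
start_time at 157 (size 1, align 1) → ends 158
tail pad 2 to reach multiple of 8
total 160 bytes, alignment 8
168 − 160 = 8

8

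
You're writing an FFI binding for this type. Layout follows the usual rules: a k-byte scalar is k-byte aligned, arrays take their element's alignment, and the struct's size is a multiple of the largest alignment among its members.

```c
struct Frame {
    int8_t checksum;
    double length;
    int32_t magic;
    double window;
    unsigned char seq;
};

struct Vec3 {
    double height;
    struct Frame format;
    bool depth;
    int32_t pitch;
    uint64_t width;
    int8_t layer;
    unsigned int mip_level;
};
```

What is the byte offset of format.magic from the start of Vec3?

24

Frame: 0..1  checksum  (1B, 1-aligned); 1..8  -- padding (7B); 8..16  length  (8B, 8-aligned); 16..20  magic  (4B, 4-aligned); 20..24  -- padding (4B); 24..32  window  (8B, 8-aligned); 32..33  seq  (1B, 1-aligned); 33..40  -- tail padding (7B); sizeof = 40, alignof = 8
0..8  height  (8B, 8-aligned)
8..48  format  (40B, 8-aligned)
within Frame: magic at 16
8 + 16 = 24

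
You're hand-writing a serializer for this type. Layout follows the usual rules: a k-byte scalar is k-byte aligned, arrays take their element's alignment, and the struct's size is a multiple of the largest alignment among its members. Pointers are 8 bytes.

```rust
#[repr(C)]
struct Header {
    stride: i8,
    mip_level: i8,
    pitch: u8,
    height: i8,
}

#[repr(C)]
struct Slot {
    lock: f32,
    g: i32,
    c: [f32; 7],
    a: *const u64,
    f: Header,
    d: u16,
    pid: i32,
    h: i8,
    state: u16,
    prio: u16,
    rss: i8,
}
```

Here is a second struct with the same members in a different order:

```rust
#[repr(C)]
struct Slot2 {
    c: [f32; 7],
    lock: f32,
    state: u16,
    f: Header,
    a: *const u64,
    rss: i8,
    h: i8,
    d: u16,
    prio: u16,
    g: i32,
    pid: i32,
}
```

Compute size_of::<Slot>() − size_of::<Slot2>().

Header: 0..1  stride  (1B, 1-aligned); 1..2  mip_level  (1B, 1-aligned); 2..3  pitch  (1B, 1-aligned); 3..4  height  (1B, 1-aligned); sizeof = 4, alignof = 1
0..4  lock  (4B, 4-aligned)
4..8  g  (4B, 4-aligned)
8..36  c  (28B, 4-aligned)
36..40  -- padding (4B)
40..48  a  (8B, 8-aligned)
48..52  f  (4B, 1-aligned)
52..54  d  (2B, 2-aligned)
54..56  -- padding (2B)
56..60  pid  (4B, 4-aligned)
60..61  h  (1B, 1-aligned)
61..62  -- padding (1B)
62..64  state  (2B, 2-aligned)
64..66  prio  (2B, 2-aligned)
66..67  rss  (1B, 1-aligned)
67..72  -- tail padding (5B)
sizeof = 72, alignof = 8
— Slot2 —
0..28  c  (28B, 4-aligned)
28..32  lock  (4B, 4-aligned)
32..34  state  (2B, 2-aligned)
34..38  f  (4B, 1-aligned)
38..40  -- padding (2B)
40..48  a  (8B, 8-aligned)
48..49  rss  (1B, 1-aligned)
49..50  h  (1B, 1-aligned)
50..52  d  (2B, 2-aligned)
52..54  prio  (2B, 2-aligned)
54..56  -- padding (2B)
56..60  g  (4B, 4-aligned)
60..64  pid  (4B, 4-aligned)
sizeof = 64, alignof = 8
72 − 64 = 8

8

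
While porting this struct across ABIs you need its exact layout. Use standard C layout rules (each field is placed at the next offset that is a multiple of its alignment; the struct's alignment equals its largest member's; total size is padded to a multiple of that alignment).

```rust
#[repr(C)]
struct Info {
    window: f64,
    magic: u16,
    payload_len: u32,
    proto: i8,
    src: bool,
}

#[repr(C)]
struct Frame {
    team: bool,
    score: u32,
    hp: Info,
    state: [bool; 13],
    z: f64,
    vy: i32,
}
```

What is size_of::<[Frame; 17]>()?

Info: 0..8  window  (8B, 8-aligned); 8..10  magic  (2B, 2-aligned); 10..12  -- padding (2B); 12..16  payload_len  (4B, 4-aligned); 16..17  proto  (1B, 1-aligned); 17..18  src  (1B, 1-aligned); 18..24  -- tail padding (6B); sizeof = 24, alignof = 8
0..1  team  (1B, 1-aligned)
1..4  -- padding (3B)
4..8  score  (4B, 4-aligned)
8..32  hp  (24B, 8-aligned)
32..45  state  (13B, 1-aligned)
45..48  -- padding (3B)
48..56  z  (8B, 8-aligned)
56..60  vy  (4B, 4-aligned)
60..64  -- tail padding (4B)
sizeof = 64, alignof = 8
array of 17: 17 × 64 = 1088

1088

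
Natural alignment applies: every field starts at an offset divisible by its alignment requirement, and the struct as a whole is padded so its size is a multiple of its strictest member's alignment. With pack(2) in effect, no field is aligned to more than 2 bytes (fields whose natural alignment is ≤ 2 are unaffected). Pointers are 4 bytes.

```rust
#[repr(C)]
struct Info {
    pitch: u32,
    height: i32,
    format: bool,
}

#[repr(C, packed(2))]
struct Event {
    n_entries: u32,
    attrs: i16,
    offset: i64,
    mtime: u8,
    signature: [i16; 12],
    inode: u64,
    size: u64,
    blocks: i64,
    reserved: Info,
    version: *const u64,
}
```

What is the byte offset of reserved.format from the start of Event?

72

Info: pitch at 0 (size 4, align 4) → ends 4; height at 4 (size 4, align 4) → ends 8; format at 8 (size 1, align 1) → ends 9; tail pad 3 to reach multiple of 4; total 12 bytes, alignment 4
n_entries at 0 (size 4, align 2) → ends 4
attrs at 4 (size 2, align 2) → ends 6
offset at 6 (size 8, align 2) → ends 14
mtime at 14 (size 1, align 1) → ends 15
pad 1 to align 2 for signature
signature at 16 (size 24, align 2) → ends 40
inode at 40 (size 8, align 2) → ends 48
size at 48 (size 8, align 2) → ends 56
blocks at 56 (size 8, align 2) → ends 64
reserved at 64 (size 12, align 2) → ends 76
within Info: format at 8
64 + 8 = 72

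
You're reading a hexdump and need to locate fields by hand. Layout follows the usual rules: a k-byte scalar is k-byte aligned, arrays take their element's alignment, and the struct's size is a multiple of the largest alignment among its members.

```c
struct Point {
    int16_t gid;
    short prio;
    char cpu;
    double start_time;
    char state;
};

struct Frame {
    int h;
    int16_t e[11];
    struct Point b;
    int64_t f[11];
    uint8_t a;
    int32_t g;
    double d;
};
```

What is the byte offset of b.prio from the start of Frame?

34

Point: @0: gid [2B, align 2] → 2; @2: prio [2B, align 2] → 4; @4: cpu [1B, align 1] → 5; +3 pad (align 8); @8: start_time [8B, align 8] → 16; @16: state [1B, align 1] → 17; +7 tail pad (align 8); size 24, align 8
@0: h [4B, align 4] → 4
@4: e [22B, align 2] → 26
+6 pad (align 8)
@32: b [24B, align 8] → 56
within Point: prio at 2
32 + 2 = 34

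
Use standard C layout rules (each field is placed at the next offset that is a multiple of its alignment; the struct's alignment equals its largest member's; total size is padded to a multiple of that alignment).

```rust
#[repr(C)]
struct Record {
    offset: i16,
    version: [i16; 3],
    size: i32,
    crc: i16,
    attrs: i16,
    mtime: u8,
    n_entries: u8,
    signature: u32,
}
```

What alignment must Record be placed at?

4

member alignments: offset=2, version=2, size=4, crc=2, attrs=2, mtime=1, n_entries=1, signature=4
max = 4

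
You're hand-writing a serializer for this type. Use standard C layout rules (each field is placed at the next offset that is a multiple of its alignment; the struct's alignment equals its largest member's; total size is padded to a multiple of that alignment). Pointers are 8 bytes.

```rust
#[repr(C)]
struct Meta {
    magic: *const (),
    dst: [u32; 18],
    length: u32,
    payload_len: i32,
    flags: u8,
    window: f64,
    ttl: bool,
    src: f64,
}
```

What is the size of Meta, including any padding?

120

0..8  magic  (8B, 8-aligned)
8..80  dst  (72B, 4-aligned)
80..84  length  (4B, 4-aligned)
84..88  payload_len  (4B, 4-aligned)
88..89  flags  (1B, 1-aligned)
89..96  -- padding (7B)
96..104  window  (8B, 8-aligned)
104..105  ttl  (1B, 1-aligned)
105..112  -- padding (7B)
112..120  src  (8B, 8-aligned)
sizeof = 120, alignof = 8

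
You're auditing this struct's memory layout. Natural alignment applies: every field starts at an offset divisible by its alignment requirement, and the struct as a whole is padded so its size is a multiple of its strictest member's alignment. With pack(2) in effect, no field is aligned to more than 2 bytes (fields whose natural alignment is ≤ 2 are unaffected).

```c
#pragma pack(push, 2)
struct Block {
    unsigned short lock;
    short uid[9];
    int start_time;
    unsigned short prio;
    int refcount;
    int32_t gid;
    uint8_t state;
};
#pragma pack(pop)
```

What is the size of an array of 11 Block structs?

lock at 0 (size 2, align 2) → ends 2
uid at 2 (size 18, align 2) → ends 20
start_time at 20 (size 4, align 2) → ends 24
prio at 24 (size 2, align 2) → ends 26
refcount at 26 (size 4, align 2) → ends 30
gid at 30 (size 4, align 2) → ends 34
state at 34 (size 1, align 1) → ends 35
tail pad 1 to reach multiple of 2
total 36 bytes, alignment 2
array of 11: 11 × 36 = 396

396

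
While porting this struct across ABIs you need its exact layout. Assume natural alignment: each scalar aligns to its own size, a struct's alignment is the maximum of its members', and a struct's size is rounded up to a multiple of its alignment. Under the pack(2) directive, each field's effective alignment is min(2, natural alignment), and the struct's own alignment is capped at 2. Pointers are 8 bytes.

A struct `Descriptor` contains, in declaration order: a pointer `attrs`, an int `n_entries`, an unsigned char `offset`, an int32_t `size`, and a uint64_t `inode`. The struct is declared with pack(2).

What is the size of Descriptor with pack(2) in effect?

attrs at 0 (size 8, align 2) → ends 8
n_entries at 8 (size 4, align 2) → ends 12
offset at 12 (size 1, align 1) → ends 13
pad 1 to align 2 for size
size at 14 (size 4, align 2) → ends 18
inode at 18 (size 8, align 2) → ends 26
total 26 bytes, alignment 2

26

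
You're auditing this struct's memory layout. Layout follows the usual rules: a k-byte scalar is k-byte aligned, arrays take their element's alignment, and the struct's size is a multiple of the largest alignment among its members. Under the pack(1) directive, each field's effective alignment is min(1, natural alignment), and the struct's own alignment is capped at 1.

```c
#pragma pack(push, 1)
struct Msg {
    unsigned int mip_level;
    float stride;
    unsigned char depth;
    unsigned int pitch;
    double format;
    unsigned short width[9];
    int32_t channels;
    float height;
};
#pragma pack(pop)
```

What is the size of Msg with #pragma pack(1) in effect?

mip_level at 0 (size 4, align 1) → ends 4
stride at 4 (size 4, align 1) → ends 8
depth at 8 (size 1, align 1) → ends 9
pitch at 9 (size 4, align 1) → ends 13
format at 13 (size 8, align 1) → ends 21
width at 21 (size 18, align 1) → ends 39
channels at 39 (size 4, align 1) → ends 43
height at 43 (size 4, align 1) → ends 47
total 47 bytes, alignment 1

47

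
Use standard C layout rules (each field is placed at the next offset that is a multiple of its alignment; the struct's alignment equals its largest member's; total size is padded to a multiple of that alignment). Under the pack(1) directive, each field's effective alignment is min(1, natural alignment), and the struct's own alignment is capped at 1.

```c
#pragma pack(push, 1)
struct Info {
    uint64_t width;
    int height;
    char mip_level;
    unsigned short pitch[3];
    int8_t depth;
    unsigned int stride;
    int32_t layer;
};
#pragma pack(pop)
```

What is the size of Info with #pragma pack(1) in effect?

28

0..8  width  (8B, 1-aligned)
8..12  height  (4B, 1-aligned)
12..13  mip_level  (1B, 1-aligned)
13..19  pitch  (6B, 1-aligned)
19..20  depth  (1B, 1-aligned)
20..24  stride  (4B, 1-aligned)
24..28  layer  (4B, 1-aligned)
sizeof = 28, alignof = 1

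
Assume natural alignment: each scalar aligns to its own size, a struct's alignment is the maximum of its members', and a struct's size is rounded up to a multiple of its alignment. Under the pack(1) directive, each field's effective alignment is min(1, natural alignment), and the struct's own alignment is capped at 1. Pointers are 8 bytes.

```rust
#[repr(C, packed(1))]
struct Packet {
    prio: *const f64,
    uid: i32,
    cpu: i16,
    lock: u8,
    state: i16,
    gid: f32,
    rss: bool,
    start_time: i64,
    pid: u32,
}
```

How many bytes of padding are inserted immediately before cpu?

0

0..8  prio  (8B, 1-aligned)
8..12  uid  (4B, 1-aligned)
12..14  cpu  (2B, 1-aligned)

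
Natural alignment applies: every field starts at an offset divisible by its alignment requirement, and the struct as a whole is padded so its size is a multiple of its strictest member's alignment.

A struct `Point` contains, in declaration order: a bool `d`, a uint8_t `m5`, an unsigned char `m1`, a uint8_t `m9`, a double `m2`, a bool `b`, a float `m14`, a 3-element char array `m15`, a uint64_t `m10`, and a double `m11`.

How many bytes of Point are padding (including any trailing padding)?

12

@0: d [1B, align 1] → 1
@1: m5 [1B, align 1] → 2
@2: m1 [1B, align 1] → 3
@3: m9 [1B, align 1] → 4
+4 pad (align 8)
@8: m2 [8B, align 8] → 16
@16: b [1B, align 1] → 17
+3 pad (align 4)
@20: m14 [4B, align 4] → 24
@24: m15 [3B, align 1] → 27
+5 pad (align 8)
@32: m10 [8B, align 8] → 40
@40: m11 [8B, align 8] → 48
size 48, align 8
data bytes 36, size 48 → padding 12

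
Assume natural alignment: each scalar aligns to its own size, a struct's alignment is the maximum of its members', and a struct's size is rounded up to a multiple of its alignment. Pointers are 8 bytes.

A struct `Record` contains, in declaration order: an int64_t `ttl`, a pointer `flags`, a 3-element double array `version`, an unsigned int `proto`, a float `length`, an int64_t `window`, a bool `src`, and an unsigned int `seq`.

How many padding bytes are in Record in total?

3

@0: ttl [8B, align 8] → 8
@8: flags [8B, align 8] → 16
@16: version [24B, align 8] → 40
@40: proto [4B, align 4] → 44
@44: length [4B, align 4] → 48
@48: window [8B, align 8] → 56
@56: src [1B, align 1] → 57
+3 pad (align 4)
@60: seq [4B, align 4] → 64
size 64, align 8
data bytes 61, size 64 → padding 3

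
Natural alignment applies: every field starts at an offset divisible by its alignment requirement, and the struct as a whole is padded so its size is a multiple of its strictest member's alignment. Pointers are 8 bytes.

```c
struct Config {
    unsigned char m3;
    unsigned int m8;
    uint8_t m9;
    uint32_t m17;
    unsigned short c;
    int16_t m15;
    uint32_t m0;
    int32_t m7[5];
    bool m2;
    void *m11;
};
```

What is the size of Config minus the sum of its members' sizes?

0..1  m3  (1B, 1-aligned)
1..4  -- padding (3B)
4..8  m8  (4B, 4-aligned)
8..9  m9  (1B, 1-aligned)
9..12  -- padding (3B)
12..16  m17  (4B, 4-aligned)
16..18  c  (2B, 2-aligned)
18..20  m15  (2B, 2-aligned)
20..24  m0  (4B, 4-aligned)
24..44  m7  (20B, 4-aligned)
44..45  m2  (1B, 1-aligned)
45..48  -- padding (3B)
48..56  m11  (8B, 8-aligned)
sizeof = 56, alignof = 8
data bytes 47, size 56 → padding 9

9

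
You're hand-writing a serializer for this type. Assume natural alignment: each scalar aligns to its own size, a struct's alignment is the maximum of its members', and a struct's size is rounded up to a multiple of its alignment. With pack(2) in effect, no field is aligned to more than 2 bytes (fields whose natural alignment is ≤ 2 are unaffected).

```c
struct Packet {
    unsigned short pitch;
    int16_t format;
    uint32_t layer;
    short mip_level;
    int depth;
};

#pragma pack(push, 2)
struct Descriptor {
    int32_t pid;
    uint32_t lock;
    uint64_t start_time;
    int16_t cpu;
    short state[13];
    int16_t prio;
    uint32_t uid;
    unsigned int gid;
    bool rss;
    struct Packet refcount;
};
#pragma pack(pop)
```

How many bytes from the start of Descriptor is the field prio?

Packet: 0..2  pitch  (2B, 2-aligned); 2..4  format  (2B, 2-aligned); 4..8  layer  (4B, 4-aligned); 8..10  mip_level  (2B, 2-aligned); 10..12  -- padding (2B); 12..16  depth  (4B, 4-aligned); sizeof = 16, alignof = 4
0..4  pid  (4B, 2-aligned)
4..8  lock  (4B, 2-aligned)
8..16  start_time  (8B, 2-aligned)
16..18  cpu  (2B, 2-aligned)
18..44  state  (26B, 2-aligned)
44..46  prio  (2B, 2-aligned)

44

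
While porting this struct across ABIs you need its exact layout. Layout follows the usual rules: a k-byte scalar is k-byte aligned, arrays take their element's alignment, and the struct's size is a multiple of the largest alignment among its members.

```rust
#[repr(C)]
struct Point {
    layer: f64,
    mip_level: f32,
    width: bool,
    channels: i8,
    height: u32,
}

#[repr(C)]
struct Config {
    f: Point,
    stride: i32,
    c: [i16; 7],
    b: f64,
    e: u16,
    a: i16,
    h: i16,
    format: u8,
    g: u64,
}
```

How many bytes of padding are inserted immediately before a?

Point: @0: layer [8B, align 8] → 8; @8: mip_level [4B, align 4] → 12; @12: width [1B, align 1] → 13; @13: channels [1B, align 1] → 14; +2 pad (align 4); @16: height [4B, align 4] → 20; +4 tail pad (align 8); size 24, align 8
@0: f [24B, align 8] → 24
@24: stride [4B, align 4] → 28
@28: c [14B, align 2] → 42
+6 pad (align 8)
@48: b [8B, align 8] → 56
@56: e [2B, align 2] → 58
@58: a [2B, align 2] → 60

0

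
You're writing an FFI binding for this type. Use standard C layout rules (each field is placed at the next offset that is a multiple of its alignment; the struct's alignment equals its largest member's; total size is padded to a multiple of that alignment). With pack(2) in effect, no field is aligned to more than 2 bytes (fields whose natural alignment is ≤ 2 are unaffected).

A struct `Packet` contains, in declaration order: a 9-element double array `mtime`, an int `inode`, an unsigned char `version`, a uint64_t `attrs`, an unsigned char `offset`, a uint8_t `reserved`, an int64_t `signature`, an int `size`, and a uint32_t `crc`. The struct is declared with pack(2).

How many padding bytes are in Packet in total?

@0: mtime [72B, align 2] → 72
@72: inode [4B, align 2] → 76
@76: version [1B, align 1] → 77
+1 pad (align 2)
@78: attrs [8B, align 2] → 86
@86: offset [1B, align 1] → 87
@87: reserved [1B, align 1] → 88
@88: signature [8B, align 2] → 96
@96: size [4B, align 2] → 100
@100: crc [4B, align 2] → 104
size 104, align 2
data bytes 103, size 104 → padding 1

1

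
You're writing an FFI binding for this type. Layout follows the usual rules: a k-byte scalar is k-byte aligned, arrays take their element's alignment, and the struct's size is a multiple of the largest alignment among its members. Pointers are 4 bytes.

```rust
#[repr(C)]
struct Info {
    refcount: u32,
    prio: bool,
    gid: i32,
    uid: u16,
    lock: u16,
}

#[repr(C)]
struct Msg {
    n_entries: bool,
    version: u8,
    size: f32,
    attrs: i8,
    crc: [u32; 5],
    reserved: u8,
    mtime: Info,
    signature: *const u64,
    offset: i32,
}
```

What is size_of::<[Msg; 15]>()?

Info: @0: refcount [4B, align 4] → 4; @4: prio [1B, align 1] → 5; +3 pad (align 4); @8: gid [4B, align 4] → 12; @12: uid [2B, align 2] → 14; @14: lock [2B, align 2] → 16; size 16, align 4
@0: n_entries [1B, align 1] → 1
@1: version [1B, align 1] → 2
+2 pad (align 4)
@4: size [4B, align 4] → 8
@8: attrs [1B, align 1] → 9
+3 pad (align 4)
@12: crc [20B, align 4] → 32
@32: reserved [1B, align 1] → 33
+3 pad (align 4)
@36: mtime [16B, align 4] → 52
@52: signature [4B, align 4] → 56
@56: offset [4B, align 4] → 60
size 60, align 4
array of 15: 15 × 60 = 900

900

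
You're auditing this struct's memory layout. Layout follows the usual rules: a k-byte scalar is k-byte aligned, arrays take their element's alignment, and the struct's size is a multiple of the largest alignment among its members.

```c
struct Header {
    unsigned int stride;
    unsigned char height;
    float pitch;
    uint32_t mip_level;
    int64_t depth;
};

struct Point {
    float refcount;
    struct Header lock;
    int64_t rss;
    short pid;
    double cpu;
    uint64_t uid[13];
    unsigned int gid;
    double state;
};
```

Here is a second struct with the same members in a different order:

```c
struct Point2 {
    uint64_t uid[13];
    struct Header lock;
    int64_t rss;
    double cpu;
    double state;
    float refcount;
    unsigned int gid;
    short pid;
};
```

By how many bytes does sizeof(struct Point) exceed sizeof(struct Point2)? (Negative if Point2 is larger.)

8

Header: stride at 0 (size 4, align 4) → ends 4; height at 4 (size 1, align 1) → ends 5; pad 3 to align 4 for pitch; pitch at 8 (size 4, align 4) → ends 12; mip_level at 12 (size 4, align 4) → ends 16; depth at 16 (size 8, align 8) → ends 24; total 24 bytes, alignment 8
refcount at 0 (size 4, align 4) → ends 4
pad 4 to align 8 for lock
lock at 8 (size 24, align 8) → ends 32
rss at 32 (size 8, align 8) → ends 40
pid at 40 (size 2, align 2) → ends 42
pad 6 to align 8 for cpu
cpu at 48 (size 8, align 8) → ends 56
uid at 56 (size 104, align 8) → ends 160
gid at 160 (size 4, align 4) → ends 164
pad 4 to align 8 for state
state at 168 (size 8, align 8) → ends 176
total 176 bytes, alignment 8
— Point2 —
uid at 0 (size 104, align 8) → ends 104
lock at 104 (size 24, align 8) → ends 128
rss at 128 (size 8, align 8) → ends 136
cpu at 136 (size 8, align 8) → ends 144
state at 144 (size 8, align 8) → ends 152
refcount at 152 (size 4, align 4) → ends 156
gid at 156 (size 4, align 4) → ends 160
pid at 160 (size 2, align 2) → ends 162
tail pad 6 to reach multiple of 8
total 168 bytes, alignment 8
176 − 168 = 8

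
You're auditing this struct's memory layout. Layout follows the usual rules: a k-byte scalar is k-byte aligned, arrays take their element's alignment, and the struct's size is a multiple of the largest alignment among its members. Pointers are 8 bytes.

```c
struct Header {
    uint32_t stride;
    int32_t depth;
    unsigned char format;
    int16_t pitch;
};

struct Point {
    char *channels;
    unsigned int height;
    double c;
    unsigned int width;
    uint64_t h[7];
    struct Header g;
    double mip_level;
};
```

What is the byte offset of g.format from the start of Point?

Header: stride at 0 (size 4, align 4) → ends 4; depth at 4 (size 4, align 4) → ends 8; format at 8 (size 1, align 1) → ends 9; pad 1 to align 2 for pitch; pitch at 10 (size 2, align 2) → ends 12; total 12 bytes, alignment 4
channels at 0 (size 8, align 8) → ends 8
height at 8 (size 4, align 4) → ends 12
pad 4 to align 8 for c
c at 16 (size 8, align 8) → ends 24
width at 24 (size 4, align 4) → ends 28
pad 4 to align 8 for h
h at 32 (size 56, align 8) → ends 88
g at 88 (size 12, align 4) → ends 100
within Header: format at 8
88 + 8 = 96

96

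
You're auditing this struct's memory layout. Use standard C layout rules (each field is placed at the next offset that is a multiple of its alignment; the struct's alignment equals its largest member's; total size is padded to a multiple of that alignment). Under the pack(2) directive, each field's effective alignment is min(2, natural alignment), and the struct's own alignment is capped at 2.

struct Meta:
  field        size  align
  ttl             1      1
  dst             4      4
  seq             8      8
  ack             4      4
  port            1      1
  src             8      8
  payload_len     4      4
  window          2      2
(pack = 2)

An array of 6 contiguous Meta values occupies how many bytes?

204

ttl at 0 (size 1, align 1) → ends 1
pad 1 to align 2 for dst
dst at 2 (size 4, align 2) → ends 6
seq at 6 (size 8, align 2) → ends 14
ack at 14 (size 4, align 2) → ends 18
port at 18 (size 1, align 1) → ends 19
pad 1 to align 2 for src
src at 20 (size 8, align 2) → ends 28
payload_len at 28 (size 4, align 2) → ends 32
window at 32 (size 2, align 2) → ends 34
total 34 bytes, alignment 2
array of 6: 6 × 34 = 204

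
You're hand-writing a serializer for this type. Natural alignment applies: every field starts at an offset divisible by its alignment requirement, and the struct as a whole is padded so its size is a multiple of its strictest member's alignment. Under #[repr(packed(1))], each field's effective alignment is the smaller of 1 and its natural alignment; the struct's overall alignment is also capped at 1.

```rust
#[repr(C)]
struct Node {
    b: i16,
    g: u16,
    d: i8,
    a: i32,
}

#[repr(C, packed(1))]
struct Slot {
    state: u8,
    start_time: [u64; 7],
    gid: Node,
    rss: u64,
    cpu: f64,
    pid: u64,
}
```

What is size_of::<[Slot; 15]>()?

1395

Node: @0: b [2B, align 2] → 2; @2: g [2B, align 2] → 4; @4: d [1B, align 1] → 5; +3 pad (align 4); @8: a [4B, align 4] → 12; size 12, align 4
@0: state [1B, align 1] → 1
@1: start_time [56B, align 1] → 57
@57: gid [12B, align 1] → 69
@69: rss [8B, align 1] → 77
@77: cpu [8B, align 1] → 85
@85: pid [8B, align 1] → 93
size 93, align 1
array of 15: 15 × 93 = 1395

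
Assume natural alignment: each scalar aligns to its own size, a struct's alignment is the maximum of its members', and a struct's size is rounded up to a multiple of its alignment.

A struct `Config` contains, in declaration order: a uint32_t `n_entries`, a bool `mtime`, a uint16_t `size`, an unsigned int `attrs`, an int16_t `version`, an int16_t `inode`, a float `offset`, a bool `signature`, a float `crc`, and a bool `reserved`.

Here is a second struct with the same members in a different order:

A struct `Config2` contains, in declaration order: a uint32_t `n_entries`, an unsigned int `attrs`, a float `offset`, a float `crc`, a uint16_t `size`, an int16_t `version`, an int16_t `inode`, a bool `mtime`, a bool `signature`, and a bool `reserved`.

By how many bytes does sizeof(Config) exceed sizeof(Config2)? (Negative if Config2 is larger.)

4

@0: n_entries [4B, align 4] → 4
@4: mtime [1B, align 1] → 5
+1 pad (align 2)
@6: size [2B, align 2] → 8
@8: attrs [4B, align 4] → 12
@12: version [2B, align 2] → 14
@14: inode [2B, align 2] → 16
@16: offset [4B, align 4] → 20
@20: signature [1B, align 1] → 21
+3 pad (align 4)
@24: crc [4B, align 4] → 28
@28: reserved [1B, align 1] → 29
+3 tail pad (align 4)
size 32, align 4
— Config2 —
@0: n_entries [4B, align 4] → 4
@4: attrs [4B, align 4] → 8
@8: offset [4B, align 4] → 12
@12: crc [4B, align 4] → 16
@16: size [2B, align 2] → 18
@18: version [2B, align 2] → 20
@20: inode [2B, align 2] → 22
@22: mtime [1B, align 1] → 23
@23: signature [1B, align 1] → 24
@24: reserved [1B, align 1] → 25
+3 tail pad (align 4)
size 28, align 4
32 − 28 = 4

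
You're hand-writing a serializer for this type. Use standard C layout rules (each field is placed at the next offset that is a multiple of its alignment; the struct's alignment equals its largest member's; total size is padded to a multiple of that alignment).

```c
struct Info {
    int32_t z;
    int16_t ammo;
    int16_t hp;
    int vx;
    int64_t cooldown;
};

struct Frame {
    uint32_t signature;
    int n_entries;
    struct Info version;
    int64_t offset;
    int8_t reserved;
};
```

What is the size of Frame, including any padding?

Info: 0..4  z  (4B, 4-aligned); 4..6  ammo  (2B, 2-aligned); 6..8  hp  (2B, 2-aligned); 8..12  vx  (4B, 4-aligned); 12..16  -- padding (4B); 16..24  cooldown  (8B, 8-aligned); sizeof = 24, alignof = 8
0..4  signature  (4B, 4-aligned)
4..8  n_entries  (4B, 4-aligned)
8..32  version  (24B, 8-aligned)
32..40  offset  (8B, 8-aligned)
40..41  reserved  (1B, 1-aligned)
41..48  -- tail padding (7B)
sizeof = 48, alignof = 8

48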